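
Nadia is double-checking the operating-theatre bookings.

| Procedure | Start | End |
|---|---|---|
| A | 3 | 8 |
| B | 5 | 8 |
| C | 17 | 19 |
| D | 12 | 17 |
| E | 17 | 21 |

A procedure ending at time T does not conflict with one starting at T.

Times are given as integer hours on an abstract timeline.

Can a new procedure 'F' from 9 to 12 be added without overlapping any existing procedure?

A: ends 8 at or before F starts 9 → clear.
B: ends 8 at or before F starts 9 → clear.
D: starts 12 at or after F ends 12 → clear.
C: starts 17 at or after F ends 12 → clear.
E: starts 17 at or after F ends 12 → clear.

Yes — the slot is free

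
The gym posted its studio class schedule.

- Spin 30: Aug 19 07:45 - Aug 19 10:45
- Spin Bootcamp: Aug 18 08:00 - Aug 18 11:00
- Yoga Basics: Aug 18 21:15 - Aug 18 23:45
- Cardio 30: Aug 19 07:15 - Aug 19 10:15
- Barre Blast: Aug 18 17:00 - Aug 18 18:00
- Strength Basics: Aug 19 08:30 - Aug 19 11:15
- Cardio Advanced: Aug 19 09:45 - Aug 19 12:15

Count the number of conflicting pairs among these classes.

6

Sorted by start: Spin Bootcamp, Barre Blast, Yoga Basics, Cardio 30, Spin 30, Strength Basics, Cardio Advanced.
Barre Blast starts after Spin Bootcamp ends; Spin Bootcamp is clear from here.
Yoga Basics starts after Barre Blast ends; Barre Blast is clear from here.
Cardio 30 starts after Yoga Basics ends; Yoga Basics is clear from here.
Spin 30 starts before Cardio 30 ends → Cardio 30 and Spin 30 overlap.
Strength Basics starts before Cardio 30 ends → Cardio 30 and Strength Basics overlap.
Cardio Advanced starts before Cardio 30 ends → Cardio 30 and Cardio Advanced overlap.
Strength Basics starts before Spin 30 ends → Spin 30 and Strength Basics overlap.
Cardio Advanced starts before Spin 30 ends → Spin 30 and Cardio Advanced overlap.
Cardio Advanced starts before Strength Basics ends → Strength Basics and Cardio Advanced overlap.
Overlapping pairs: Cardio 30 & Cardio Advanced, Cardio 30 & Spin 30, Cardio 30 & Strength Basics, Cardio Advanced & Spin 30, Cardio Advanced & Strength Basics, Spin 30 & Strength Basics — 6 in total.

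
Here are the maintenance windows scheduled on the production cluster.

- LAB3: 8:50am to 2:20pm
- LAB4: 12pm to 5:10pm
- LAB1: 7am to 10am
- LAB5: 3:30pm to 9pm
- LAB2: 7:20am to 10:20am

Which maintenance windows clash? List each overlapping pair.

LAB1 & LAB2, LAB1 & LAB3, LAB2 & LAB3, LAB3 & LAB4, LAB4 & LAB5

Check each pair: they overlap iff neither finishes before the other starts.
Sorted by start: LAB1, LAB2, LAB3, LAB4, LAB5.
LAB2 starts before LAB1 ends → LAB1 and LAB2 overlap.
LAB3 starts before LAB1 ends → LAB1 and LAB3 overlap.
LAB4 starts after LAB1 ends, so LAB1 has no further overlaps.
LAB3 starts before LAB2 ends → LAB2 and LAB3 overlap.
LAB4 starts after LAB2 ends, so LAB2 has no further overlaps.
LAB4 starts before LAB3 ends → LAB3 and LAB4 overlap.
LAB5 starts after LAB3 ends.
LAB5 starts before LAB4 ends → LAB4 and LAB5 overlap.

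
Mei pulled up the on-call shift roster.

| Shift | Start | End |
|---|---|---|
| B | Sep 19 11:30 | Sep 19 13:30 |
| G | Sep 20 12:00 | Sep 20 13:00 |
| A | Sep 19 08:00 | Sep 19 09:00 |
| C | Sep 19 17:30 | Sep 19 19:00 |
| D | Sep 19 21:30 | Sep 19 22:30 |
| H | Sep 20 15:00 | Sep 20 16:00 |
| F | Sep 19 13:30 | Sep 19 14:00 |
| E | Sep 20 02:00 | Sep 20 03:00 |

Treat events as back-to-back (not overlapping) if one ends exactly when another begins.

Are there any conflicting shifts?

No

Sorted by start: A, B, F, C, D, E, G, H.
B starts after A ends, so nothing later overlaps A either.
F starts exactly when B ends (back-to-back, no overlap), so nothing later overlaps B either.
C starts after F ends, so nothing later overlaps F either.
D starts after C ends, so nothing later overlaps C either.
E starts after D ends, so nothing later overlaps D either.
G starts after E ends, so nothing later overlaps E either.
H starts after G ends.
Every pair is clear; the schedule has no overlaps.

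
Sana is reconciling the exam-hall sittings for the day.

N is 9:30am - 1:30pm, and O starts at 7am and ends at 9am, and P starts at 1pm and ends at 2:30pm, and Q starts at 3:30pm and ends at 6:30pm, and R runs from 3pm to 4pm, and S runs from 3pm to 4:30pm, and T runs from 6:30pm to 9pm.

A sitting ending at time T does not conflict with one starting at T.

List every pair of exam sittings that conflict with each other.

N & P, Q & R, Q & S, R & S

Sorted by start: O, N, P, R, S, Q, T.
N starts after O ends; O is clear from here.
P starts before N ends → N and P overlap.
R starts after N ends; N is clear from here.
R starts after P ends; P is clear from here.
S starts before R ends → R and S overlap.
Q starts before R ends → R and Q overlap.
T starts after R ends.
Q starts before S ends → S and Q overlap.
T starts after S ends.
T starts exactly when Q ends (back-to-back, no overlap).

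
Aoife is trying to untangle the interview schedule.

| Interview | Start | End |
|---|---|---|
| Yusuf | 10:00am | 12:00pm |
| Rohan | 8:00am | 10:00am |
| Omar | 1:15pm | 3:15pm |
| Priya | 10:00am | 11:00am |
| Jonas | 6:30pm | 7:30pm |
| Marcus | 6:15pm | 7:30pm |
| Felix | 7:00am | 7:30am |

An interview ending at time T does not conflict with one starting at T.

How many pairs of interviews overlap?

Two intervals overlap when each starts before the other ends.
Sorted by start: Felix, Rohan, Priya, Yusuf, Omar, Marcus, Jonas.
Rohan starts after Felix ends; Felix is clear from here.
Priya starts exactly when Rohan ends (back-to-back, no overlap); Rohan is clear from here.
Yusuf starts before Priya ends → Priya and Yusuf overlap.
Omar starts after Priya ends; Priya is clear from here.
Omar starts after Yusuf ends; Yusuf is clear from here.
Marcus starts after Omar ends; Omar is clear from here.
Jonas starts before Marcus ends → Marcus and Jonas overlap.
Overlapping pairs: Jonas & Marcus, Priya & Yusuf — 2 in total.

2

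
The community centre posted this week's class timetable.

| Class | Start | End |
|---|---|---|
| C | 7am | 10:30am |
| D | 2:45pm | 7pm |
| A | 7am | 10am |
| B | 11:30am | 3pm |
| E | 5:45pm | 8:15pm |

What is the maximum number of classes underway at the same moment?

2

Walk through starts and ends in time order (an end at T is processed before a start at T):
7am start A → 1
7am start C → 2
10am end A → 1
10:30am end C → 0
11:30am start B → 1
2:45pm start D → 2
3pm end B → 1
5:45pm start E → 2
7pm end D → 1
8:15pm end E → 0
Peak is 2, at 7am (A, C).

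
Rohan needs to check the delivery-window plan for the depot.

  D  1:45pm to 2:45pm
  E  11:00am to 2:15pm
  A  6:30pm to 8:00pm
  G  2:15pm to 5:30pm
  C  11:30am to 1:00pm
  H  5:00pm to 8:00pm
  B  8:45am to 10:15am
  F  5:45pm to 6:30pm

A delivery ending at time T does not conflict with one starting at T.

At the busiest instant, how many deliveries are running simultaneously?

2

Sort all start/end points and keep a running count:
8:45am start B → 1
10:15am end B → 0
11:00am start E → 1
11:30am start C → 2
1:00pm end C → 1
1:45pm start D → 2
2:15pm end E → 1
2:15pm start G → 2
2:45pm end D → 1
5:00pm start H → 2
5:30pm end G → 1
5:45pm start F → 2
6:30pm end F → 1
6:30pm start A → 2
8:00pm end A → 1
8:00pm end H → 0
Peak is 2, at 11:30am (C, E).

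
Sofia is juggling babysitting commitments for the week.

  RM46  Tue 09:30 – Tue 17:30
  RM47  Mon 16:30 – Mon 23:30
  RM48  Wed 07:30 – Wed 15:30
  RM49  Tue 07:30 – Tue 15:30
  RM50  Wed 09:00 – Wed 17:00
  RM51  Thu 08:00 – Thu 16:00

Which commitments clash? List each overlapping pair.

Sorted by start: RM47, RM49, RM46, RM48, RM50, RM51.
RM49 starts after RM47 ends; RM47 is clear from here.
RM46 starts before RM49 ends → RM49 and RM46 overlap.
RM48 starts after RM49 ends; RM49 is clear from here.
RM48 starts after RM46 ends; RM46 is clear from here.
RM50 starts before RM48 ends → RM48 and RM50 overlap.
RM51 starts after RM48 ends.
RM51 starts after RM50 ends.

RM46 & RM49, RM48 & RM50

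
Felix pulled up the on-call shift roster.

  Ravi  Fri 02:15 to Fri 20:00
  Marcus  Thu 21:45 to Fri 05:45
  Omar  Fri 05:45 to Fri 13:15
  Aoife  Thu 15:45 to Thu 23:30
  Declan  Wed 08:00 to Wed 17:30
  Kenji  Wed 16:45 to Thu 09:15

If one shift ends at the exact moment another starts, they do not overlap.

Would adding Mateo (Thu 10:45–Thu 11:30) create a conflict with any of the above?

Declan: ends Wed 17:30 at or before Mateo starts Thu 10:45 → clear.
Kenji: ends Thu 09:15 at or before Mateo starts Thu 10:45 → clear.
Aoife: starts Thu 15:45 at or after Mateo ends Thu 11:30 → clear.
Marcus: starts Thu 21:45 at or after Mateo ends Thu 11:30 → clear.
Ravi: starts Fri 02:15 at or after Mateo ends Thu 11:30 → clear.
Omar: starts Fri 05:45 at or after Mateo ends Thu 11:30 → clear.

No — it doesn't clash with anything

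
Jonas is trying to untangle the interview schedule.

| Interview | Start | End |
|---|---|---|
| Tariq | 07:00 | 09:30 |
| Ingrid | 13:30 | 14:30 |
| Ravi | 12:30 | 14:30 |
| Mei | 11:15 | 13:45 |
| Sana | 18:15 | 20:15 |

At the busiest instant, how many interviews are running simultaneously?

3

Walk through starts and ends in time order (an end at T is processed before a start at T):
07:00 start Tariq → 1
09:30 end Tariq → 0
11:15 start Mei → 1
12:30 start Ravi → 2
13:30 start Ingrid → 3
13:45 end Mei → 2
14:30 end Ingrid → 1
14:30 end Ravi → 0
18:15 start Sana → 1
20:15 end Sana → 0
Peak is 3, at 13:30 (Ingrid, Mei, Ravi).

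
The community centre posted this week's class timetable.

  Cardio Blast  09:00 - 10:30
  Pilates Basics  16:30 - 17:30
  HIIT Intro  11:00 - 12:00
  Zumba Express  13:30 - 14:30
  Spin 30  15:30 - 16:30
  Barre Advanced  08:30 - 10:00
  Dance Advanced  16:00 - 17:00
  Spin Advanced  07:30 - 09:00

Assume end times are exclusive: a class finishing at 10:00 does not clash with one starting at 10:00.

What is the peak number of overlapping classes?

Sweep the timeline, counting +1 at each start and −1 at each end (ends before starts at a tie):
07:30 start Spin Advanced → 1
08:30 start Barre Advanced → 2
09:00 end Spin Advanced → 1
09:00 start Cardio Blast → 2
10:00 end Barre Advanced → 1
10:30 end Cardio Blast → 0
11:00 start HIIT Intro → 1
12:00 end HIIT Intro → 0
13:30 start Zumba Express → 1
14:30 end Zumba Express → 0
15:30 start Spin 30 → 1
16:00 start Dance Advanced → 2
16:30 end Spin 30 → 1
16:30 start Pilates Basics → 2
17:00 end Dance Advanced → 1
17:30 end Pilates Basics → 0
Peak is 2, at 08:30 (Barre Advanced, Spin Advanced).

2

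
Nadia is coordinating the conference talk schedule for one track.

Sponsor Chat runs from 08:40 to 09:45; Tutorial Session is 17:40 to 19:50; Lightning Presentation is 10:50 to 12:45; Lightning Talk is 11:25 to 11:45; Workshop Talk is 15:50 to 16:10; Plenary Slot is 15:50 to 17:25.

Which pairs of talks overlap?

Lightning Presentation & Lightning Talk, Plenary Slot & Workshop Talk

Check each pair: they overlap iff neither finishes before the other starts.
Sorted by start: Sponsor Chat, Lightning Presentation, Lightning Talk, Plenary Slot, Workshop Talk, Tutorial Session.
Lightning Presentation starts after Sponsor Chat ends — done with Sponsor Chat.
Lightning Talk starts before Lightning Presentation ends → Lightning Presentation and Lightning Talk overlap.
Plenary Slot starts after Lightning Presentation ends — done with Lightning Presentation.
Plenary Slot starts after Lightning Talk ends — done with Lightning Talk.
Workshop Talk starts before Plenary Slot ends → Plenary Slot and Workshop Talk overlap.
Tutorial Session starts after Plenary Slot ends.
Tutorial Session starts after Workshop Talk ends.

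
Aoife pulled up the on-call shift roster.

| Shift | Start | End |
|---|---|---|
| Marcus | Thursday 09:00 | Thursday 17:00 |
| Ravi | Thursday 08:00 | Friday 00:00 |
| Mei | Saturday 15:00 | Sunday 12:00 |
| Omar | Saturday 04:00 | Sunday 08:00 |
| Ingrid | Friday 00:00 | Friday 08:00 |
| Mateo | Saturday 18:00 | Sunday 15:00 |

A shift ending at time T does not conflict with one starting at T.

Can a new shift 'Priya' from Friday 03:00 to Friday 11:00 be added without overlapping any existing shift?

No — it overlaps Ingrid

Ravi: ends Friday 00:00 at or before Priya starts Friday 03:00 → clear.
Marcus: ends Thursday 17:00 at or before Priya starts Friday 03:00 → clear.
Ingrid: starts Friday 00:00 before Priya ends Friday 11:00, and ends Friday 08:00 after Priya starts Friday 03:00 → overlap.
Omar: starts Saturday 04:00 at or after Priya ends Friday 11:00 → clear.
Mei: starts Saturday 15:00 at or after Priya ends Friday 11:00 → clear.
Mateo: starts Saturday 18:00 at or after Priya ends Friday 11:00 → clear.
Priya overlaps Ingrid.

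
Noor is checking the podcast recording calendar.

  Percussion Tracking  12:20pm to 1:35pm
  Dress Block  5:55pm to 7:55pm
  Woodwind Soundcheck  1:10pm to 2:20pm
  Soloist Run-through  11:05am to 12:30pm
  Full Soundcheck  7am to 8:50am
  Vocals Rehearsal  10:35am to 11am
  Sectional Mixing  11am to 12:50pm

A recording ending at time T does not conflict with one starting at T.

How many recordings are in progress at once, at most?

Walk through starts and ends in time order (an end at T is processed before a start at T):
7am start Full Soundcheck → 1
8:50am end Full Soundcheck → 0
10:35am start Vocals Rehearsal → 1
11am end Vocals Rehearsal → 0
11am start Sectional Mixing → 1
11:05am start Soloist Run-through → 2
12:20pm start Percussion Tracking → 3
12:30pm end Soloist Run-through → 2
12:50pm end Sectional Mixing → 1
1:10pm start Woodwind Soundcheck → 2
1:35pm end Percussion Tracking → 1
2:20pm end Woodwind Soundcheck → 0
5:55pm start Dress Block → 1
7:55pm end Dress Block → 0
Peak is 3, at 12:20pm (Percussion Tracking, Sectional Mixing, Soloist Run-through).

3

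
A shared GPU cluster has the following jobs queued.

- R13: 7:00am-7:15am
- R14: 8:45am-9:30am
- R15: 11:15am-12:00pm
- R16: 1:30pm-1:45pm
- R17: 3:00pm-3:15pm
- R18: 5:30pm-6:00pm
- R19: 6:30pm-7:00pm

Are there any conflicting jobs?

No

Sorted by start: R13, R14, R15, R16, R17, R18, R19.
R14 starts after R13 ends, so nothing later overlaps R13 either.
R15 starts after R14 ends, so nothing later overlaps R14 either.
R16 starts after R15 ends, so nothing later overlaps R15 either.
R17 starts after R16 ends, so nothing later overlaps R16 either.
R18 starts after R17 ends, so nothing later overlaps R17 either.
R19 starts after R18 ends.
Every pair is clear; the schedule has no overlaps.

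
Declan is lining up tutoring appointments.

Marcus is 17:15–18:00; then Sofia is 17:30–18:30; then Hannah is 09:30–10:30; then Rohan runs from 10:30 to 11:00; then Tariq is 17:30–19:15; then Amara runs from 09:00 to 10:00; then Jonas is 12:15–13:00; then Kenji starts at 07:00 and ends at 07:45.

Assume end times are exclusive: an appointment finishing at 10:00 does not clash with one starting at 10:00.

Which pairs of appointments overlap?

Sorted by start: Kenji, Amara, Hannah, Rohan, Jonas, Marcus, Sofia, Tariq.
Amara starts after Kenji ends — done with Kenji.
Hannah starts before Amara ends → Amara and Hannah overlap.
Rohan starts after Amara ends — done with Amara.
Rohan starts exactly when Hannah ends (back-to-back, no overlap) — done with Hannah.
Jonas starts after Rohan ends — done with Rohan.
Marcus starts after Jonas ends — done with Jonas.
Sofia starts before Marcus ends → Marcus and Sofia overlap.
Tariq starts before Marcus ends → Marcus and Tariq overlap.
Tariq starts before Sofia ends → Sofia and Tariq overlap.

Amara & Hannah, Marcus & Sofia, Marcus & Tariq, Sofia & Tariq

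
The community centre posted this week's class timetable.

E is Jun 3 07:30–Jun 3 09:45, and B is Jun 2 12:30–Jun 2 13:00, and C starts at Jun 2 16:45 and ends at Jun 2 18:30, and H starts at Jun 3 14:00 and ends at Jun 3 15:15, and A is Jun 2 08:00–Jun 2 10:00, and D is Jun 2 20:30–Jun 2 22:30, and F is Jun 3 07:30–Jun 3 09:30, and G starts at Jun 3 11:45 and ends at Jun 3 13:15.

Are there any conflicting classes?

Yes

Sorted by start: A, B, C, D, E, F, G, H.
B starts after A ends; A is clear from here.
C starts after B ends; B is clear from here.
D starts after C ends; C is clear from here.
E starts after D ends; D is clear from here.
F starts before E ends → E and F overlap.
That's a conflict, so the schedule is not conflict-free.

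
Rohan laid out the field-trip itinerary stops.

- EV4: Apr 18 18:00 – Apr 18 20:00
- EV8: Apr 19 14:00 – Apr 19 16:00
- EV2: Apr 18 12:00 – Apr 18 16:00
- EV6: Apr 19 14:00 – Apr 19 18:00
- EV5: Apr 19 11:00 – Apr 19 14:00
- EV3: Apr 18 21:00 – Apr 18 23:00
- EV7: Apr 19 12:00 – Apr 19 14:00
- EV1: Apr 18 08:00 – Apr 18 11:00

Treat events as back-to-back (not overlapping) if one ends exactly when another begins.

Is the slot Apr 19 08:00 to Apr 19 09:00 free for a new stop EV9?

EV1: ends Apr 18 11:00 at or before EV9 starts Apr 19 08:00 → clear.
EV2: ends Apr 18 16:00 at or before EV9 starts Apr 19 08:00 → clear.
EV4: ends Apr 18 20:00 at or before EV9 starts Apr 19 08:00 → clear.
EV3: ends Apr 18 23:00 at or before EV9 starts Apr 19 08:00 → clear.
EV5: starts Apr 19 11:00 at or after EV9 ends Apr 19 09:00 → clear.
EV7: starts Apr 19 12:00 at or after EV9 ends Apr 19 09:00 → clear.
EV6: starts Apr 19 14:00 at or after EV9 ends Apr 19 09:00 → clear.
EV8: starts Apr 19 14:00 at or after EV9 ends Apr 19 09:00 → clear.

Yes — the slot is free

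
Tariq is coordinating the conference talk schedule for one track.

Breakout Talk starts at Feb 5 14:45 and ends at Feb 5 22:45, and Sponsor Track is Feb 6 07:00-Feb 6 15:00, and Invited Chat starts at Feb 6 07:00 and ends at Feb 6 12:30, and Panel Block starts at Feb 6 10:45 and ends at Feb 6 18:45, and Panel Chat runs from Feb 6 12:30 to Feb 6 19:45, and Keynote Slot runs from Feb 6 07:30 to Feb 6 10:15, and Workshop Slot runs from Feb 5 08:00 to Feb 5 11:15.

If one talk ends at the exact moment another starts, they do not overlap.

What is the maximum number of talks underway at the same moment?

3

Sweep the timeline, counting +1 at each start and −1 at each end (ends before starts at a tie):
Feb 5 08:00 start Workshop Slot → 1
Feb 5 11:15 end Workshop Slot → 0
Feb 5 14:45 start Breakout Talk → 1
Feb 5 22:45 end Breakout Talk → 0
Feb 6 07:00 start Invited Chat → 1
Feb 6 07:00 start Sponsor Track → 2
Feb 6 07:30 start Keynote Slot → 3
Feb 6 10:15 end Keynote Slot → 2
Feb 6 10:45 start Panel Block → 3
Feb 6 12:30 end Invited Chat → 2
Feb 6 12:30 start Panel Chat → 3
Feb 6 15:00 end Sponsor Track → 2
Feb 6 18:45 end Panel Block → 1
Feb 6 19:45 end Panel Chat → 0
Peak is 3, at Feb 6 07:30 (Invited Chat, Keynote Slot, Sponsor Track).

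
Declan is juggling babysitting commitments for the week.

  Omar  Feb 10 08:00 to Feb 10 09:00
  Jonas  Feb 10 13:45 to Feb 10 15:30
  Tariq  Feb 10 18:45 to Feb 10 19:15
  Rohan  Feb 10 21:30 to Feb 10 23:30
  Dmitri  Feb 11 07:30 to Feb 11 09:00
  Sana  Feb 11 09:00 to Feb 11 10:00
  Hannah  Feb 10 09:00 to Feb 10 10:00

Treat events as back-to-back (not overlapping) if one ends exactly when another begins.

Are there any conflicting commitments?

No

Two intervals overlap when each starts before the other ends.
Sorted by start: Omar, Hannah, Jonas, Tariq, Rohan, Dmitri, Sana.
Hannah starts exactly when Omar ends (back-to-back, no overlap) — done with Omar.
Jonas starts after Hannah ends — done with Hannah.
Tariq starts after Jonas ends — done with Jonas.
Rohan starts after Tariq ends — done with Tariq.
Dmitri starts after Rohan ends — done with Rohan.
Sana starts exactly when Dmitri ends (back-to-back, no overlap).
Every pair is clear; the schedule has no overlaps.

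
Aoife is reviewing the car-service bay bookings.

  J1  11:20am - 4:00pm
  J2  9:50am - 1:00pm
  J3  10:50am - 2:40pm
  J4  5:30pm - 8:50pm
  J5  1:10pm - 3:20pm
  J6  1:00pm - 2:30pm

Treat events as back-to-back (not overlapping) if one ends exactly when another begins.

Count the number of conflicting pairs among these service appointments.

8

Sorted by start: J2, J3, J1, J6, J5, J4.
J3 starts before J2 ends → J2 and J3 overlap.
J1 starts before J2 ends → J2 and J1 overlap.
J6 starts exactly when J2 ends (back-to-back, no overlap), so J2 has no further overlaps.
J1 starts before J3 ends → J3 and J1 overlap.
J6 starts before J3 ends → J3 and J6 overlap.
J5 starts before J3 ends → J3 and J5 overlap.
J4 starts after J3 ends.
J6 starts before J1 ends → J1 and J6 overlap.
J5 starts before J1 ends → J1 and J5 overlap.
J4 starts after J1 ends.
J5 starts before J6 ends → J6 and J5 overlap.
J4 starts after J6 ends.
J4 starts after J5 ends.
Overlapping pairs: J1 & J2, J1 & J3, J1 & J5, J1 & J6, J2 & J3, J3 & J5, J3 & J6, J5 & J6 — 8 in total.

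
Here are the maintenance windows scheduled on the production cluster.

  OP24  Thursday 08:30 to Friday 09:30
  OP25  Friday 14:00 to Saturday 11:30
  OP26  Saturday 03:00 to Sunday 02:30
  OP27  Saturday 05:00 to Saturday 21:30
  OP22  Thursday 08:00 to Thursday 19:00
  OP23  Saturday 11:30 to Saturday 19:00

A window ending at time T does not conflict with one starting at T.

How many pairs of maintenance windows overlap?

Two intervals overlap when each starts before the other ends.
Sorted by start: OP22, OP24, OP25, OP26, OP27, OP23.
OP24 starts before OP22 ends → OP22 and OP24 overlap.
OP25 starts after OP22 ends; OP22 is clear from here.
OP25 starts after OP24 ends; OP24 is clear from here.
OP26 starts before OP25 ends → OP25 and OP26 overlap.
OP27 starts before OP25 ends → OP25 and OP27 overlap.
OP23 starts exactly when OP25 ends (back-to-back, no overlap).
OP27 starts before OP26 ends → OP26 and OP27 overlap.
OP23 starts before OP26 ends → OP26 and OP23 overlap.
OP23 starts before OP27 ends → OP27 and OP23 overlap.
Overlapping pairs: OP22 & OP24, OP23 & OP26, OP23 & OP27, OP25 & OP26, OP25 & OP27, OP26 & OP27 — 6 in total.

6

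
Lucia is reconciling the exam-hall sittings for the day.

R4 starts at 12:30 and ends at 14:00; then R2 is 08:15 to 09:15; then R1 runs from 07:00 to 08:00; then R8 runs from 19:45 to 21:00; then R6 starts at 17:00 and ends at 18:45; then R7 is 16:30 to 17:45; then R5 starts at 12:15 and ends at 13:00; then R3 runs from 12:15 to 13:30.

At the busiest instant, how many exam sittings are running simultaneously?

3

Sort all start/end points and keep a running count:
07:00 start R1 → 1
08:00 end R1 → 0
08:15 start R2 → 1
09:15 end R2 → 0
12:15 start R3 → 1
12:15 start R5 → 2
12:30 start R4 → 3
13:00 end R5 → 2
13:30 end R3 → 1
14:00 end R4 → 0
16:30 start R7 → 1
17:00 start R6 → 2
17:45 end R7 → 1
18:45 end R6 → 0
19:45 start R8 → 1
21:00 end R8 → 0
Peak is 3, at 12:30 (R3, R4, R5).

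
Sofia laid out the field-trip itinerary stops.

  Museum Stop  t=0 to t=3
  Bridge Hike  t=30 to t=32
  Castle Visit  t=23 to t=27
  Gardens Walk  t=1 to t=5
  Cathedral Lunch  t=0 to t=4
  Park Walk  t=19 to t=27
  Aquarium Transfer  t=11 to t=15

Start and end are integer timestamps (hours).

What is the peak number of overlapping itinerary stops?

Sweep the timeline, counting +1 at each start and −1 at each end (ends before starts at a tie):
t=0 start Cathedral Lunch → 1
t=0 start Museum Stop → 2
t=1 start Gardens Walk → 3
t=3 end Museum Stop → 2
t=4 end Cathedral Lunch → 1
t=5 end Gardens Walk → 0
t=11 start Aquarium Transfer → 1
t=15 end Aquarium Transfer → 0
t=19 start Park Walk → 1
t=23 start Castle Visit → 2
t=27 end Castle Visit → 1
t=27 end Park Walk → 0
t=30 start Bridge Hike → 1
t=32 end Bridge Hike → 0
Peak is 3, at t=1 (Cathedral Lunch, Gardens Walk, Museum Stop).

3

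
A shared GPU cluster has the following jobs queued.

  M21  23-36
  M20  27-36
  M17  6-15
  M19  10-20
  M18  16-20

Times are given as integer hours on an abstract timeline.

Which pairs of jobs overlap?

Sorted by start: M17, M19, M18, M21, M20.
M19 starts before M17 ends → M17 and M19 overlap.
M18 starts after M17 ends — done with M17.
M18 starts before M19 ends → M19 and M18 overlap.
M21 starts after M19 ends — done with M19.
M21 starts after M18 ends — done with M18.
M20 starts before M21 ends → M21 and M20 overlap.

M17 & M19, M18 & M19, M20 & M21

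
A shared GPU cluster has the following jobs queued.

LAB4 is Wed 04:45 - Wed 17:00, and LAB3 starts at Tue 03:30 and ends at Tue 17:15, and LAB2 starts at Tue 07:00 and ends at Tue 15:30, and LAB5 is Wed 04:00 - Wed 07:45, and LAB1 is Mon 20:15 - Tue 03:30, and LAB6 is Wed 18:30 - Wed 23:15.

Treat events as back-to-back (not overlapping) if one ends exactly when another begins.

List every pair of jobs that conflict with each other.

Sorted by start: LAB1, LAB3, LAB2, LAB5, LAB4, LAB6.
LAB3 starts exactly when LAB1 ends (back-to-back, no overlap) — done with LAB1.
LAB2 starts before LAB3 ends → LAB3 and LAB2 overlap.
LAB5 starts after LAB3 ends — done with LAB3.
LAB5 starts after LAB2 ends — done with LAB2.
LAB4 starts before LAB5 ends → LAB5 and LAB4 overlap.
LAB6 starts after LAB5 ends.
LAB6 starts after LAB4 ends.

LAB2 & LAB3, LAB4 & LAB5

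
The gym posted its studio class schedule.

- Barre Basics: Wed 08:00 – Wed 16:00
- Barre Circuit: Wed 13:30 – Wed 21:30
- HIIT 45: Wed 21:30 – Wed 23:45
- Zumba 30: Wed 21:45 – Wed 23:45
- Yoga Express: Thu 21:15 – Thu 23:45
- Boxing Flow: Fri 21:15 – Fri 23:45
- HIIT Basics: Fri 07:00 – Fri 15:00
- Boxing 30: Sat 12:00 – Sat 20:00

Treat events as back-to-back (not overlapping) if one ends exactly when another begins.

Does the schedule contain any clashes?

Yes

Sorted by start: Barre Basics, Barre Circuit, HIIT 45, Zumba 30, Yoga Express, HIIT Basics, Boxing Flow, Boxing 30.
Barre Circuit starts before Barre Basics ends → Barre Basics and Barre Circuit overlap.
That's a conflict, so the schedule is not conflict-free.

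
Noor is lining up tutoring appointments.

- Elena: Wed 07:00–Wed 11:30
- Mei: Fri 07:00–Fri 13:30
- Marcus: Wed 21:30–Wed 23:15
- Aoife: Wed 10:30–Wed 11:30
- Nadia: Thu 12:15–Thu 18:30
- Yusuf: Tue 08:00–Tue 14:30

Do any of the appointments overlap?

Yes

Check each pair: they overlap iff neither finishes before the other starts.
Sorted by start: Yusuf, Elena, Aoife, Marcus, Nadia, Mei.
Elena starts after Yusuf ends; Yusuf is clear from here.
Aoife starts before Elena ends → Elena and Aoife overlap.
That's a conflict, so the schedule is not conflict-free.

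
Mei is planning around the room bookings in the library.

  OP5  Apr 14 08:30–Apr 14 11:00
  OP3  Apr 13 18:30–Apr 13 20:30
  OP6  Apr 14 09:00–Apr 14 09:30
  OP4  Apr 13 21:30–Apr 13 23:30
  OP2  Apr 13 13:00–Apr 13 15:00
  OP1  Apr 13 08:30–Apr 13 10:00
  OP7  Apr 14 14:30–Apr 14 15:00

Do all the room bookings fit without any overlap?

Two intervals overlap when each starts before the other ends.
Sorted by start: OP1, OP2, OP3, OP4, OP5, OP6, OP7.
OP2 starts after OP1 ends, so nothing later overlaps OP1 either.
OP3 starts after OP2 ends, so nothing later overlaps OP2 either.
OP4 starts after OP3 ends, so nothing later overlaps OP3 either.
OP5 starts after OP4 ends, so nothing later overlaps OP4 either.
OP6 starts before OP5 ends → OP5 and OP6 overlap.
That's a conflict, so the schedule is not conflict-free.

No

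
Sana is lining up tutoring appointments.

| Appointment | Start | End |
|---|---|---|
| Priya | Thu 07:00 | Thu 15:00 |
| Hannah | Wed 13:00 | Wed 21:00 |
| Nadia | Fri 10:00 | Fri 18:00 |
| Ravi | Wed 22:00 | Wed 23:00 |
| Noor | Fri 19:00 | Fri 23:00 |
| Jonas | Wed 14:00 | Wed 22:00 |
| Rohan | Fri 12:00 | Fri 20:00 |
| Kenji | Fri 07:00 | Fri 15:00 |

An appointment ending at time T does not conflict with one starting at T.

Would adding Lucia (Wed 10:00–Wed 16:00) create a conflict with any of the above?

Hannah: starts Wed 13:00 before Lucia ends Wed 16:00, and ends Wed 21:00 after Lucia starts Wed 10:00 → overlap.
Jonas: starts Wed 14:00 before Lucia ends Wed 16:00, and ends Wed 22:00 after Lucia starts Wed 10:00 → overlap.
Ravi: starts Wed 22:00 at or after Lucia ends Wed 16:00 → clear.
Priya: starts Thu 07:00 at or after Lucia ends Wed 16:00 → clear.
Kenji: starts Fri 07:00 at or after Lucia ends Wed 16:00 → clear.
Nadia: starts Fri 10:00 at or after Lucia ends Wed 16:00 → clear.
Rohan: starts Fri 12:00 at or after Lucia ends Wed 16:00 → clear.
Noor: starts Fri 19:00 at or after Lucia ends Wed 16:00 → clear.
Lucia overlaps Hannah, Jonas.

Yes — it overlaps Hannah, Jonas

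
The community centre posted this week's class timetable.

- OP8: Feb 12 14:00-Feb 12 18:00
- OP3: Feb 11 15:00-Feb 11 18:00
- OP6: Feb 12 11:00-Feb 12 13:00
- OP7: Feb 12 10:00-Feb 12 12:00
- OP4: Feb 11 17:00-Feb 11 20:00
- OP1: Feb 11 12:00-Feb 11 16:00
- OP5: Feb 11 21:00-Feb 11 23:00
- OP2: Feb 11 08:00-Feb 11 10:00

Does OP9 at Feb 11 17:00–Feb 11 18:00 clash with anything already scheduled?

Yes — it overlaps OP3, OP4

OP2: ends Feb 11 10:00 at or before OP9 starts Feb 11 17:00 → clear.
OP1: ends Feb 11 16:00 at or before OP9 starts Feb 11 17:00 → clear.
OP3: starts Feb 11 15:00 before OP9 ends Feb 11 18:00, and ends Feb 11 18:00 after OP9 starts Feb 11 17:00 → overlap.
OP4: starts Feb 11 17:00 before OP9 ends Feb 11 18:00, and ends Feb 11 20:00 after OP9 starts Feb 11 17:00 → overlap.
OP5: starts Feb 11 21:00 at or after OP9 ends Feb 11 18:00 → clear.
OP7: starts Feb 12 10:00 at or after OP9 ends Feb 11 18:00 → clear.
OP6: starts Feb 12 11:00 at or after OP9 ends Feb 11 18:00 → clear.
OP8: starts Feb 12 14:00 at or after OP9 ends Feb 11 18:00 → clear.
OP9 overlaps OP3, OP4.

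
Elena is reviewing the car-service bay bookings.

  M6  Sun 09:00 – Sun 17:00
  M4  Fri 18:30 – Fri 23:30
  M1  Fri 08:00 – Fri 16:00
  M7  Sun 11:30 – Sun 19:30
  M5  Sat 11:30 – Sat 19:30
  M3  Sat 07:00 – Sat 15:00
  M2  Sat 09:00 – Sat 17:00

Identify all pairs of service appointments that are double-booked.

M2 & M3, M2 & M5, M3 & M5, M6 & M7

Sorted by start: M1, M4, M3, M2, M5, M6, M7.
M4 starts after M1 ends, so M1 has no further overlaps.
M3 starts after M4 ends, so M4 has no further overlaps.
M2 starts before M3 ends → M3 and M2 overlap.
M5 starts before M3 ends → M3 and M5 overlap.
M6 starts after M3 ends, so M3 has no further overlaps.
M5 starts before M2 ends → M2 and M5 overlap.
M6 starts after M2 ends, so M2 has no further overlaps.
M6 starts after M5 ends, so M5 has no further overlaps.
M7 starts before M6 ends → M6 and M7 overlap.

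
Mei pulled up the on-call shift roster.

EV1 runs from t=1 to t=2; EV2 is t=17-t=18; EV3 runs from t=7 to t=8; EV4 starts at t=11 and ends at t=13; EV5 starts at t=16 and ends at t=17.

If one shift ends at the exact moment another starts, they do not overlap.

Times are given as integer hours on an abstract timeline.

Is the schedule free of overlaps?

Yes

Sorted by start: EV1, EV3, EV4, EV5, EV2.
EV3 starts after EV1 ends — done with EV1.
EV4 starts after EV3 ends — done with EV3.
EV5 starts after EV4 ends — done with EV4.
EV2 starts exactly when EV5 ends (back-to-back, no overlap).
Every pair is clear; the schedule has no overlaps.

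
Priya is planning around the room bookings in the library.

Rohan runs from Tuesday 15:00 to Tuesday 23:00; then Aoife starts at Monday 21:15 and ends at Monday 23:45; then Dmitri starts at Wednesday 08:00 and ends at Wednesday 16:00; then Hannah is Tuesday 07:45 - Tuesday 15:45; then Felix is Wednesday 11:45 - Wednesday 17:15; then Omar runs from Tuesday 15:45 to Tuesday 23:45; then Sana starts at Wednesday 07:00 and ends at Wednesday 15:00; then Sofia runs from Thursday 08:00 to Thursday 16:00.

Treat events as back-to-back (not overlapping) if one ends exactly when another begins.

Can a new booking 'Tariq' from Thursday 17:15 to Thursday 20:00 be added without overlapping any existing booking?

Aoife: ends Monday 23:45 at or before Tariq starts Thursday 17:15 → clear.
Hannah: ends Tuesday 15:45 at or before Tariq starts Thursday 17:15 → clear.
Rohan: ends Tuesday 23:00 at or before Tariq starts Thursday 17:15 → clear.
Omar: ends Tuesday 23:45 at or before Tariq starts Thursday 17:15 → clear.
Sana: ends Wednesday 15:00 at or before Tariq starts Thursday 17:15 → clear.
Dmitri: ends Wednesday 16:00 at or before Tariq starts Thursday 17:15 → clear.
Felix: ends Wednesday 17:15 at or before Tariq starts Thursday 17:15 → clear.
Sofia: ends Thursday 16:00 at or before Tariq starts Thursday 17:15 → clear.

Yes — the slot is free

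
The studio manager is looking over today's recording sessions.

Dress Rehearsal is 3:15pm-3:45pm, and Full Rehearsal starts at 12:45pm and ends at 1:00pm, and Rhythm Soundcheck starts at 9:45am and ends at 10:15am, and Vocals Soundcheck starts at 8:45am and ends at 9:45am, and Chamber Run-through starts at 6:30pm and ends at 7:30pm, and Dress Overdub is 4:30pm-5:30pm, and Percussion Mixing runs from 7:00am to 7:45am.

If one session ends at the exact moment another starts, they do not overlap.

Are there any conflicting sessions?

Sorted by start: Percussion Mixing, Vocals Soundcheck, Rhythm Soundcheck, Full Rehearsal, Dress Rehearsal, Dress Overdub, Chamber Run-through.
Vocals Soundcheck starts after Percussion Mixing ends, so nothing later overlaps Percussion Mixing either.
Rhythm Soundcheck starts exactly when Vocals Soundcheck ends (back-to-back, no overlap), so nothing later overlaps Vocals Soundcheck either.
Full Rehearsal starts after Rhythm Soundcheck ends, so nothing later overlaps Rhythm Soundcheck either.
Dress Rehearsal starts after Full Rehearsal ends, so nothing later overlaps Full Rehearsal either.
Dress Overdub starts after Dress Rehearsal ends, so nothing later overlaps Dress Rehearsal either.
Chamber Run-through starts after Dress Overdub ends.
Every pair is clear; the schedule has no overlaps.

No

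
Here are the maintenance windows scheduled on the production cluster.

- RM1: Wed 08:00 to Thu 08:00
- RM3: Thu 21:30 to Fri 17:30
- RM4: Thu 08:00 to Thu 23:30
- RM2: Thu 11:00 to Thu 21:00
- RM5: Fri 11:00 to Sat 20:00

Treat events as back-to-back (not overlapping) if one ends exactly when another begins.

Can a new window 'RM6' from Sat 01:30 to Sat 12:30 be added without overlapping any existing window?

No — it overlaps RM5

RM1: ends Thu 08:00 at or before RM6 starts Sat 01:30 → clear.
RM4: ends Thu 23:30 at or before RM6 starts Sat 01:30 → clear.
RM2: ends Thu 21:00 at or before RM6 starts Sat 01:30 → clear.
RM3: ends Fri 17:30 at or before RM6 starts Sat 01:30 → clear.
RM5: starts Fri 11:00 before RM6 ends Sat 12:30, and ends Sat 20:00 after RM6 starts Sat 01:30 → overlap.
RM6 overlaps RM5.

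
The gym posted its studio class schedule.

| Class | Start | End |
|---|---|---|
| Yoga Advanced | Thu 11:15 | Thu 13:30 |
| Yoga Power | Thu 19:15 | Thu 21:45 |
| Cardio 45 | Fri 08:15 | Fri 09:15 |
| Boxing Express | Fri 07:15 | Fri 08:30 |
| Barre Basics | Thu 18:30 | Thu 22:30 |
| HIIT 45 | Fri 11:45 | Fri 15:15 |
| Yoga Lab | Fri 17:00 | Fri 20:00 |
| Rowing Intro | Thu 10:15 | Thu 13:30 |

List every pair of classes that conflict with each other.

Sorted by start: Rowing Intro, Yoga Advanced, Barre Basics, Yoga Power, Boxing Express, Cardio 45, HIIT 45, Yoga Lab.
Yoga Advanced starts before Rowing Intro ends → Rowing Intro and Yoga Advanced overlap.
Barre Basics starts after Rowing Intro ends, so Rowing Intro has no further overlaps.
Barre Basics starts after Yoga Advanced ends, so Yoga Advanced has no further overlaps.
Yoga Power starts before Barre Basics ends → Barre Basics and Yoga Power overlap.
Boxing Express starts after Barre Basics ends, so Barre Basics has no further overlaps.
Boxing Express starts after Yoga Power ends, so Yoga Power has no further overlaps.
Cardio 45 starts before Boxing Express ends → Boxing Express and Cardio 45 overlap.
HIIT 45 starts after Boxing Express ends, so Boxing Express has no further overlaps.
HIIT 45 starts after Cardio 45 ends, so Cardio 45 has no further overlaps.
Yoga Lab starts after HIIT 45 ends.

Barre Basics & Yoga Power, Boxing Express & Cardio 45, Rowing Intro & Yoga Advanced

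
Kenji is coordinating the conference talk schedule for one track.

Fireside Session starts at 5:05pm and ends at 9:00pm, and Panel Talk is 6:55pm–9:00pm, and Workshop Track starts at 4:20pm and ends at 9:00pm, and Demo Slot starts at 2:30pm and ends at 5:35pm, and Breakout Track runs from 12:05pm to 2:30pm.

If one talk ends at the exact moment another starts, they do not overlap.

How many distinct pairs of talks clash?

5

Sorted by start: Breakout Track, Demo Slot, Workshop Track, Fireside Session, Panel Talk.
Demo Slot starts exactly when Breakout Track ends (back-to-back, no overlap) — done with Breakout Track.
Workshop Track starts before Demo Slot ends → Demo Slot and Workshop Track overlap.
Fireside Session starts before Demo Slot ends → Demo Slot and Fireside Session overlap.
Panel Talk starts after Demo Slot ends.
Fireside Session starts before Workshop Track ends → Workshop Track and Fireside Session overlap.
Panel Talk starts before Workshop Track ends → Workshop Track and Panel Talk overlap.
Panel Talk starts before Fireside Session ends → Fireside Session and Panel Talk overlap.
Overlapping pairs: Demo Slot & Fireside Session, Demo Slot & Workshop Track, Fireside Session & Panel Talk, Fireside Session & Workshop Track, Panel Talk & Workshop Track — 5 in total.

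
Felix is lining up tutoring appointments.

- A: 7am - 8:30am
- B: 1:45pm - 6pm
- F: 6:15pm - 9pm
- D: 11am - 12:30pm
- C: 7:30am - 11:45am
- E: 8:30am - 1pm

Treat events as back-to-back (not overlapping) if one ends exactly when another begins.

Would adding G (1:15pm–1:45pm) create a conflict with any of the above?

No — it doesn't clash with anything

A: ends 8:30am at or before G starts 1:15pm → clear.
C: ends 11:45am at or before G starts 1:15pm → clear.
E: ends 1pm at or before G starts 1:15pm → clear.
D: ends 12:30pm at or before G starts 1:15pm → clear.
B: starts 1:45pm at or after G ends 1:45pm → clear.
F: starts 6:15pm at or after G ends 1:45pm → clear.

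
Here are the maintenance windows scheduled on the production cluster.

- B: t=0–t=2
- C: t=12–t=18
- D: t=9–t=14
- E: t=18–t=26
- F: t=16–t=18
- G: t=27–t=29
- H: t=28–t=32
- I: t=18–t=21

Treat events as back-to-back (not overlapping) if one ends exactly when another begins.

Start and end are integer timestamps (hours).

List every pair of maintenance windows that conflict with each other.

Sorted by start: B, D, C, F, E, I, G, H.
D starts after B ends — done with B.
C starts before D ends → D and C overlap.
F starts after D ends — done with D.
F starts before C ends → C and F overlap.
E starts exactly when C ends (back-to-back, no overlap) — done with C.
E starts exactly when F ends (back-to-back, no overlap) — done with F.
I starts before E ends → E and I overlap.
G starts after E ends — done with E.
G starts after I ends — done with I.
H starts before G ends → G and H overlap.

C & D, C & F, E & I, G & H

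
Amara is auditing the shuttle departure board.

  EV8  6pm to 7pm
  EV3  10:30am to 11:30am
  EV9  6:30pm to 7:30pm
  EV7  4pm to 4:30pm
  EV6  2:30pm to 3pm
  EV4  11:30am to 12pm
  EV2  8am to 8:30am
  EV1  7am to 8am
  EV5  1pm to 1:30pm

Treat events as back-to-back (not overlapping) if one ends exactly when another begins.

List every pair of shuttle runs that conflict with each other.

Two intervals overlap when each starts before the other ends.
Sorted by start: EV1, EV2, EV3, EV4, EV5, EV6, EV7, EV8, EV9.
EV2 starts exactly when EV1 ends (back-to-back, no overlap), so nothing later overlaps EV1 either.
EV3 starts after EV2 ends, so nothing later overlaps EV2 either.
EV4 starts exactly when EV3 ends (back-to-back, no overlap), so nothing later overlaps EV3 either.
EV5 starts after EV4 ends, so nothing later overlaps EV4 either.
EV6 starts after EV5 ends, so nothing later overlaps EV5 either.
EV7 starts after EV6 ends, so nothing later overlaps EV6 either.
EV8 starts after EV7 ends, so nothing later overlaps EV7 either.
EV9 starts before EV8 ends → EV8 and EV9 overlap.

EV8 & EV9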